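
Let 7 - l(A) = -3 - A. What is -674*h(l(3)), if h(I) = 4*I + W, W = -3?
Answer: -33026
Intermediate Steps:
l(A) = 10 + A (l(A) = 7 - (-3 - A) = 7 + (3 + A) = 10 + A)
h(I) = -3 + 4*I (h(I) = 4*I - 3 = -3 + 4*I)
-674*h(l(3)) = -674*(-3 + 4*(10 + 3)) = -674*(-3 + 4*13) = -674*(-3 + 52) = -674*49 = -33026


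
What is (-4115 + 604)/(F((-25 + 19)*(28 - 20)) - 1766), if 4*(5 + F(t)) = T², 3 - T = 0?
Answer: 14044/7075 ≈ 1.9850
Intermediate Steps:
T = 3 (T = 3 - 1*0 = 3 + 0 = 3)
F(t) = -11/4 (F(t) = -5 + (¼)*3² = -5 + (¼)*9 = -5 + 9/4 = -11/4)
(-4115 + 604)/(F((-25 + 19)*(28 - 20)) - 1766) = (-4115 + 604)/(-11/4 - 1766) = -3511/(-7075/4) = -3511*(-4/7075) = 14044/7075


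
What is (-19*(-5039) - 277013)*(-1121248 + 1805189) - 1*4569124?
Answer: -123983922076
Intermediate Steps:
(-19*(-5039) - 277013)*(-1121248 + 1805189) - 1*4569124 = (95741 - 277013)*683941 - 4569124 = -181272*683941 - 4569124 = -123979352952 - 4569124 = -123983922076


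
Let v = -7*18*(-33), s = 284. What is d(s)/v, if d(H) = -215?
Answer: -215/4158 ≈ -0.051708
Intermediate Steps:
v = 4158 (v = -126*(-33) = 4158)
d(s)/v = -215/4158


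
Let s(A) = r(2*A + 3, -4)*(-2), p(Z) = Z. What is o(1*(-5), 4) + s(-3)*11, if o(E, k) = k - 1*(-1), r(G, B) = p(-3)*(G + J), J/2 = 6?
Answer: 599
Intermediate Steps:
J = 12 (J = 2*6 = 12)
r(G, B) = -36 - 3*G (r(G, B) = -3*(G + 12) = -3*(12 + G) = -36 - 3*G)
o(E, k) = 1 + k (o(E, k) = k + 1 = 1 + k)
s(A) = 90 + 12*A (s(A) = (-36 - 3*(2*A + 3))*(-2) = (-36 - 3*(3 + 2*A))*(-2) = (-36 + (-9 - 6*A))*(-2) = (-45 - 6*A)*(-2) = 90 + 12*A)
o(1*(-5), 4) + s(-3)*11 = (1 + 4) + (90 + 12*(-3))*11 = 5 + (90 - 36)*11 = 5 + 54*11 = 5 + 594 = 599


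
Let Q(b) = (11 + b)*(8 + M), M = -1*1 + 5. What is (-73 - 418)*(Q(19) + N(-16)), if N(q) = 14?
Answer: -183634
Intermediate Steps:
M = 4 (M = -1 + 5 = 4)
Q(b) = 132 + 12*b (Q(b) = (11 + b)*(8 + 4) = (11 + b)*12 = 132 + 12*b)
(-73 - 418)*(Q(19) + N(-16)) = (-73 - 418)*((132 + 12*19) + 14) = -491*((132 + 228) + 14) = -491*(360 + 14) = -491*374 = -183634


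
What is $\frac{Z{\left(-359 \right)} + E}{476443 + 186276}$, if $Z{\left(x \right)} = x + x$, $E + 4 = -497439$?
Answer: $- \frac{498161}{662719} \approx -0.75169$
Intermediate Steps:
$E = -497443$ ($E = -4 - 497439 = -497443$)
$Z{\left(x \right)} = 2 x$
$\frac{Z{\left(-359 \right)} + E}{476443 + 186276} = \frac{2 \left(-359\right) - 497443}{476443 + 186276} = \frac{-718 - 497443}{662719} = \left(-498161\right) \frac{1}{662719} = - \frac{498161}{662719}$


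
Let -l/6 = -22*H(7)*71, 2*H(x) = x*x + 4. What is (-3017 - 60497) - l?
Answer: -311872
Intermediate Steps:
H(x) = 2 + x²/2 (H(x) = (x*x + 4)/2 = (x² + 4)/2 = (4 + x²)/2 = 2 + x²/2)
l = 248358 (l = -6*(-22*(2 + (½)*7²))*71 = -6*(-22*(2 + (½)*49))*71 = -6*(-22*(2 + 49/2))*71 = -6*(-22*53/2)*71 = -(-3498)*71 = -6*(-41393) = 248358)
(-3017 - 60497) - l = (-3017 - 60497) - 1*248358 = -63514 - 248358 = -311872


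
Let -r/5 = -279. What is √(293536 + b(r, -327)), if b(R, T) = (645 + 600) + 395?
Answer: 14*√1506 ≈ 543.30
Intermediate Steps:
r = 1395 (r = -5*(-279) = 1395)
b(R, T) = 1640 (b(R, T) = 1245 + 395 = 1640)
√(293536 + b(r, -327)) = √(293536 + 1640) = √295176 = 14*√1506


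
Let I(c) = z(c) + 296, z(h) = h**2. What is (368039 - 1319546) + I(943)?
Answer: -61962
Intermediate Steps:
I(c) = 296 + c**2 (I(c) = c**2 + 296 = 296 + c**2)
(368039 - 1319546) + I(943) = (368039 - 1319546) + (296 + 943**2) = -951507 + (296 + 889249) = -951507 + 889545 = -61962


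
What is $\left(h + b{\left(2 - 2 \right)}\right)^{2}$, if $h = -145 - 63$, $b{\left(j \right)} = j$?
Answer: $43264$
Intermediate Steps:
$h = -208$ ($h = -145 - 63 = -208$)
$\left(h + b{\left(2 - 2 \right)}\right)^{2} = \left(-208 + \left(2 - 2\right)\right)^{2} = \left(-208 + 0\right)^{2} = \left(-208\right)^{2} = 43264$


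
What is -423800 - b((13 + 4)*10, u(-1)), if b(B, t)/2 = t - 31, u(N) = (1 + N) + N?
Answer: -423736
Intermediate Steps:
u(N) = 1 + 2*N
b(B, t) = -62 + 2*t (b(B, t) = 2*(t - 31) = 2*(-31 + t) = -62 + 2*t)
-423800 - b((13 + 4)*10, u(-1)) = -423800 - (-62 + 2*(1 + 2*(-1))) = -423800 - (-62 + 2*(1 - 2)) = -423800 - (-62 + 2*(-1)) = -423800 - (-62 - 2) = -423800 - 1*(-64) = -423800 + 64 = -423736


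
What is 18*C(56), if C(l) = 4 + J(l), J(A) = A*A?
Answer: 56520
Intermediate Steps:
J(A) = A²
C(l) = 4 + l²
18*C(56) = 18*(4 + 56²) = 18*(4 + 3136) = 18*3140 = 56520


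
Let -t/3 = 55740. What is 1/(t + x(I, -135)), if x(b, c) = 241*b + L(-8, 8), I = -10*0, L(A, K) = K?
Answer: -1/167212 ≈ -5.9804e-6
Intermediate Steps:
t = -167220 (t = -3*55740 = -167220)
I = 0
x(b, c) = 8 + 241*b (x(b, c) = 241*b + 8 = 8 + 241*b)
1/(t + x(I, -135)) = 1/(-167220 + (8 + 241*0)) = 1/(-167220 + (8 + 0)) = 1/(-167220 + 8) = 1/(-167212) = -1/167212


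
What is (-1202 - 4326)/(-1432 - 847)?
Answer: 5528/2279 ≈ 2.4256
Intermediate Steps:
(-1202 - 4326)/(-1432 - 847) = -5528/(-2279) = -5528*(-1/2279) = 5528/2279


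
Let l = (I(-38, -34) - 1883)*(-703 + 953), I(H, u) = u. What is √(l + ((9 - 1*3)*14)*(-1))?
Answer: I*√479334 ≈ 692.34*I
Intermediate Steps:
l = -479250 (l = (-34 - 1883)*(-703 + 953) = -1917*250 = -479250)
√(l + ((9 - 1*3)*14)*(-1)) = √(-479250 + ((9 - 1*3)*14)*(-1)) = √(-479250 + ((9 - 3)*14)*(-1)) = √(-479250 + (6*14)*(-1)) = √(-479250 + 84*(-1)) = √(-479250 - 84) = √(-479334) = I*√479334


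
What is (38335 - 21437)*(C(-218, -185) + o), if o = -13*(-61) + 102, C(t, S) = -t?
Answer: 18807474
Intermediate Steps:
o = 895 (o = 793 + 102 = 895)
(38335 - 21437)*(C(-218, -185) + o) = (38335 - 21437)*(-1*(-218) + 895) = 16898*(218 + 895) = 16898*1113 = 18807474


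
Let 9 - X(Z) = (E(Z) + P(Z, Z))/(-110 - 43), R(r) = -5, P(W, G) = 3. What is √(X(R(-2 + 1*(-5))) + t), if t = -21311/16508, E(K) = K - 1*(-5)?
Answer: √1369535742663/420954 ≈ 2.7800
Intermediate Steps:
E(K) = 5 + K (E(K) = K + 5 = 5 + K)
X(Z) = 1385/153 + Z/153 (X(Z) = 9 - ((5 + Z) + 3)/(-110 - 43) = 9 - (8 + Z)/(-153) = 9 - (8 + Z)*(-1)/153 = 9 - (-8/153 - Z/153) = 9 + (8/153 + Z/153) = 1385/153 + Z/153)
t = -21311/16508 (t = -21311*1/16508 = -21311/16508 ≈ -1.2910)
√(X(R(-2 + 1*(-5))) + t) = √((1385/153 + (1/153)*(-5)) - 21311/16508) = √((1385/153 - 5/153) - 21311/16508) = √(460/51 - 21311/16508) = √(6506819/841908) = √1369535742663/420954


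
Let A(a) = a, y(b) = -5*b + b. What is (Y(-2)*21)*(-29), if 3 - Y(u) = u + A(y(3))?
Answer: -10353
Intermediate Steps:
y(b) = -4*b
Y(u) = 15 - u (Y(u) = 3 - (u - 4*3) = 3 - (u - 12) = 3 - (-12 + u) = 3 + (12 - u) = 15 - u)
(Y(-2)*21)*(-29) = ((15 - 1*(-2))*21)*(-29) = ((15 + 2)*21)*(-29) = (17*21)*(-29) = 357*(-29) = -10353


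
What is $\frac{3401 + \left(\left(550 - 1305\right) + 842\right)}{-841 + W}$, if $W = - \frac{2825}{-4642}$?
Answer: $- \frac{16191296}{3901097} \approx -4.1504$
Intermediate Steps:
$W = \frac{2825}{4642}$ ($W = \left(-2825\right) \left(- \frac{1}{4642}\right) = \frac{2825}{4642} \approx 0.60857$)
$\frac{3401 + \left(\left(550 - 1305\right) + 842\right)}{-841 + W} = \frac{3401 + \left(\left(550 - 1305\right) + 842\right)}{-841 + \frac{2825}{4642}} = \frac{3401 + \left(-755 + 842\right)}{- \frac{3901097}{4642}} = \left(3401 + 87\right) \left(- \frac{4642}{3901097}\right) = 3488 \left(- \frac{4642}{3901097}\right) = - \frac{16191296}{3901097}$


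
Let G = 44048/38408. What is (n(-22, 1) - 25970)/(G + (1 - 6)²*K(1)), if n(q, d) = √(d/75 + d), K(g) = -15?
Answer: 124681970/1794869 - 9602*√57/26923035 ≈ 69.463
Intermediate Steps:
G = 5506/4801 (G = 44048*(1/38408) = 5506/4801 ≈ 1.1468)
n(q, d) = 2*√57*√d/15 (n(q, d) = √(d*(1/75) + d) = √(d/75 + d) = √(76*d/75) = 2*√57*√d/15)
(n(-22, 1) - 25970)/(G + (1 - 6)²*K(1)) = (2*√57*√1/15 - 25970)/(5506/4801 + (1 - 6)²*(-15)) = ((2/15)*√57*1 - 25970)/(5506/4801 + (-5)²*(-15)) = (2*√57/15 - 25970)/(5506/4801 + 25*(-15)) = (-25970 + 2*√57/15)/(5506/4801 - 375) = (-25970 + 2*√57/15)/(-1794869/4801) = (-25970 + 2*√57/15)*(-4801/1794869) = 124681970/1794869 - 9602*√57/26923035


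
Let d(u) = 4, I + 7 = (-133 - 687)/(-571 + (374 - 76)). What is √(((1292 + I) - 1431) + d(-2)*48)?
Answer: √3652194/273 ≈ 7.0003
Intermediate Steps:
I = -1091/273 (I = -7 + (-133 - 687)/(-571 + (374 - 76)) = -7 - 820/(-571 + 298) = -7 - 820/(-273) = -7 - 820*(-1/273) = -7 + 820/273 = -1091/273 ≈ -3.9963)
√(((1292 + I) - 1431) + d(-2)*48) = √(((1292 - 1091/273) - 1431) + 4*48) = √((351625/273 - 1431) + 192) = √(-39038/273 + 192) = √(13378/273) = √3652194/273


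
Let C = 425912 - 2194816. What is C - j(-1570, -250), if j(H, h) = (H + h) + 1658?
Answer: -1768742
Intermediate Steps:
C = -1768904
j(H, h) = 1658 + H + h
C - j(-1570, -250) = -1768904 - (1658 - 1570 - 250) = -1768904 - 1*(-162) = -1768904 + 162 = -1768742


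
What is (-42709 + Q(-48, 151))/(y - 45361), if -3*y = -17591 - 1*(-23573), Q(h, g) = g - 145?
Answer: 42703/47355 ≈ 0.90176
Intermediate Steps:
Q(h, g) = -145 + g
y = -1994 (y = -(-17591 - 1*(-23573))/3 = -(-17591 + 23573)/3 = -⅓*5982 = -1994)
(-42709 + Q(-48, 151))/(y - 45361) = (-42709 + (-145 + 151))/(-1994 - 45361) = (-42709 + 6)/(-47355) = -42703*(-1/47355) = 42703/47355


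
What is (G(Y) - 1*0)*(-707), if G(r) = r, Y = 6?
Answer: -4242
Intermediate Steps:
(G(Y) - 1*0)*(-707) = (6 - 1*0)*(-707) = (6 + 0)*(-707) = 6*(-707) = -4242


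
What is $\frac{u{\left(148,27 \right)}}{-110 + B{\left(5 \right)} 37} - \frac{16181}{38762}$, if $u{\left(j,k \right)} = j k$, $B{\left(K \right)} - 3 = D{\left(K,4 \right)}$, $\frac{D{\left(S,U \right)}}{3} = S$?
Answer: $\frac{36474079}{5387918} \approx 6.7696$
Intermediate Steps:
$D{\left(S,U \right)} = 3 S$
$B{\left(K \right)} = 3 + 3 K$
$\frac{u{\left(148,27 \right)}}{-110 + B{\left(5 \right)} 37} - \frac{16181}{38762} = \frac{148 \cdot 27}{-110 + \left(3 + 3 \cdot 5\right) 37} - \frac{16181}{38762} = \frac{3996}{-110 + \left(3 + 15\right) 37} - \frac{16181}{38762} = \frac{3996}{-110 + 18 \cdot 37} - \frac{16181}{38762} = \frac{3996}{-110 + 666} - \frac{16181}{38762} = \frac{3996}{556} - \frac{16181}{38762} = 3996 \cdot \frac{1}{556} - \frac{16181}{38762} = \frac{999}{139} - \frac{16181}{38762} = \frac{36474079}{5387918}$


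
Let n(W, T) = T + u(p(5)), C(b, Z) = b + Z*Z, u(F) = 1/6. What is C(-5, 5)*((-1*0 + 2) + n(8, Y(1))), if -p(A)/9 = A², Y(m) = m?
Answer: 190/3 ≈ 63.333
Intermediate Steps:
p(A) = -9*A²
u(F) = ⅙
C(b, Z) = b + Z²
n(W, T) = ⅙ + T (n(W, T) = T + ⅙ = ⅙ + T)
C(-5, 5)*((-1*0 + 2) + n(8, Y(1))) = (-5 + 5²)*((-1*0 + 2) + (⅙ + 1)) = (-5 + 25)*((0 + 2) + 7/6) = 20*(2 + 7/6) = 20*(19/6) = 190/3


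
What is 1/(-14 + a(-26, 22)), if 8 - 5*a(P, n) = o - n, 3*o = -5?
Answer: -3/23 ≈ -0.13043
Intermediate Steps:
o = -5/3 (o = (⅓)*(-5) = -5/3 ≈ -1.6667)
a(P, n) = 29/15 + n/5 (a(P, n) = 8/5 - (-5/3 - n)/5 = 8/5 + (⅓ + n/5) = 29/15 + n/5)
1/(-14 + a(-26, 22)) = 1/(-14 + (29/15 + (⅕)*22)) = 1/(-14 + (29/15 + 22/5)) = 1/(-14 + 19/3) = 1/(-23/3) = -3/23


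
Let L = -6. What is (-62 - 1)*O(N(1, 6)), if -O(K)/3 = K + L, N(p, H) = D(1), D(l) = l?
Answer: -945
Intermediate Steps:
N(p, H) = 1
O(K) = 18 - 3*K (O(K) = -3*(K - 6) = -3*(-6 + K) = 18 - 3*K)
(-62 - 1)*O(N(1, 6)) = (-62 - 1)*(18 - 3*1) = -63*(18 - 3) = -63*15 = -945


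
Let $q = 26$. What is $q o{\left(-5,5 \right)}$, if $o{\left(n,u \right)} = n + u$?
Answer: $0$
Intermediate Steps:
$q o{\left(-5,5 \right)} = 26 \left(-5 + 5\right) = 26 \cdot 0 = 0$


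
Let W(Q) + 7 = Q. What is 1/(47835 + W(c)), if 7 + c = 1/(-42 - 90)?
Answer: 132/6312371 ≈ 2.0911e-5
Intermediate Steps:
c = -925/132 (c = -7 + 1/(-42 - 90) = -7 + 1/(-132) = -7 - 1/132 = -925/132 ≈ -7.0076)
W(Q) = -7 + Q
1/(47835 + W(c)) = 1/(47835 + (-7 - 925/132)) = 1/(47835 - 1849/132) = 1/(6312371/132) = 132/6312371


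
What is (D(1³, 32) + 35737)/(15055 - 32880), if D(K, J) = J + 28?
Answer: -35797/17825 ≈ -2.0082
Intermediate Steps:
D(K, J) = 28 + J
(D(1³, 32) + 35737)/(15055 - 32880) = ((28 + 32) + 35737)/(15055 - 32880) = (60 + 35737)/(-17825) = 35797*(-1/17825) = -35797/17825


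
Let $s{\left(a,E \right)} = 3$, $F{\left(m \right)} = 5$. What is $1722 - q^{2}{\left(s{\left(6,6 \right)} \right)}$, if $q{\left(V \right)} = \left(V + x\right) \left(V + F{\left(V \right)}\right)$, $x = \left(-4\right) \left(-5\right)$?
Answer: $-32134$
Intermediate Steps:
$x = 20$
$q{\left(V \right)} = \left(5 + V\right) \left(20 + V\right)$ ($q{\left(V \right)} = \left(V + 20\right) \left(V + 5\right) = \left(20 + V\right) \left(5 + V\right) = \left(5 + V\right) \left(20 + V\right)$)
$1722 - q^{2}{\left(s{\left(6,6 \right)} \right)} = 1722 - \left(100 + 3^{2} + 25 \cdot 3\right)^{2} = 1722 - \left(100 + 9 + 75\right)^{2} = 1722 - 184^{2} = 1722 - 33856 = -32134$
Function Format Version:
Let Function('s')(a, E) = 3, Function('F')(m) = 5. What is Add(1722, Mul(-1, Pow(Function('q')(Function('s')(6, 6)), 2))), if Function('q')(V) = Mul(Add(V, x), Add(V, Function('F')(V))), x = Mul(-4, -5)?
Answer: -32134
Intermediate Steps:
x = 20
Function('q')(V) = Mul(Add(5, V), Add(20, V)) (Function('q')(V) = Mul(Add(V, 20), Add(V, 5)) = Mul(Add(20, V), Add(5, V)) = Mul(Add(5, V), Add(20, V)))
Add(1722, Mul(-1, Pow(Function('q')(Function('s')(6, 6)), 2))) = Add(1722, Mul(-1, Pow(Add(100, Pow(3, 2), Mul(25, 3)), 2))) = Add(1722, Mul(-1, Pow(Add(100, 9, 75), 2))) = Add(1722, Mul(-1, Pow(184, 2))) = Add(1722, Mul(-1, 33856)) = Add(1722, -33856) = -32134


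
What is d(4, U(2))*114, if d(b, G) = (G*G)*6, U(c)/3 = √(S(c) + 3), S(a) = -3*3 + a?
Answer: -24624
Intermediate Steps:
S(a) = -9 + a
U(c) = 3*√(-6 + c) (U(c) = 3*√((-9 + c) + 3) = 3*√(-6 + c))
d(b, G) = 6*G² (d(b, G) = G²*6 = 6*G²)
d(4, U(2))*114 = (6*(3*√(-6 + 2))²)*114 = (6*(3*√(-4))²)*114 = (6*(3*(2*I))²)*114 = (6*(6*I)²)*114 = (6*(-36))*114 = -216*114 = -24624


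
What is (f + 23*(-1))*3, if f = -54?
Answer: -231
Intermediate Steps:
(f + 23*(-1))*3 = (-54 + 23*(-1))*3 = (-54 - 23)*3 = -77*3 = -231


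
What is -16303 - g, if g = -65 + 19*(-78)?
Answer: -14756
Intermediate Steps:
g = -1547 (g = -65 - 1482 = -1547)
-16303 - g = -16303 - 1*(-1547) = -16303 + 1547 = -14756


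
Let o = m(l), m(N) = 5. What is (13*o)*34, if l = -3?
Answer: 2210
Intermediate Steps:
o = 5
(13*o)*34 = (13*5)*34 = 65*34 = 2210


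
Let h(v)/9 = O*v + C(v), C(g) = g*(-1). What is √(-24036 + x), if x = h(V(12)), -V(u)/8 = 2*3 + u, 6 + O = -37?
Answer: 2*√8247 ≈ 181.63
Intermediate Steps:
O = -43 (O = -6 - 37 = -43)
C(g) = -g
V(u) = -48 - 8*u (V(u) = -8*(2*3 + u) = -8*(6 + u) = -48 - 8*u)
h(v) = -396*v (h(v) = 9*(-43*v - v) = 9*(-44*v) = -396*v)
x = 57024 (x = -396*(-48 - 8*12) = -396*(-48 - 96) = -396*(-144) = 57024)
√(-24036 + x) = √(-24036 + 57024) = √32988 = 2*√8247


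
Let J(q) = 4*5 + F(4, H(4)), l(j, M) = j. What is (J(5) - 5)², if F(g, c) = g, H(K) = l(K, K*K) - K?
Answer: 361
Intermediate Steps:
H(K) = 0 (H(K) = K - K = 0)
J(q) = 24 (J(q) = 4*5 + 4 = 20 + 4 = 24)
(J(5) - 5)² = (24 - 5)² = 19² = 361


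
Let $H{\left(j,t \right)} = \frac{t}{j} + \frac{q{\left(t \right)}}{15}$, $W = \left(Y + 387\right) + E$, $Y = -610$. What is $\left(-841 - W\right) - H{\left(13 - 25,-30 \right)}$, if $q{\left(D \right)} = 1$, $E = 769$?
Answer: $- \frac{41687}{30} \approx -1389.6$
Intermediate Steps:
$W = 546$ ($W = \left(-610 + 387\right) + 769 = -223 + 769 = 546$)
$H{\left(j,t \right)} = \frac{1}{15} + \frac{t}{j}$ ($H{\left(j,t \right)} = \frac{t}{j} + 1 \cdot \frac{1}{15} = \frac{t}{j} + \frac{1}{15} = \frac{1}{15} + \frac{t}{j}$)
$\left(-841 - W\right) - H{\left(13 - 25,-30 \right)} = \left(-841 - 546\right) - \frac{-30 + \frac{13 - 25}{15}}{13 - 25} = \left(-841 - 546\right) - \frac{-30 + \frac{1}{15} \left(-12\right)}{-12} = -1387 - - \frac{-30 - \frac{4}{5}}{12} = -1387 - \left(- \frac{1}{12}\right) \left(- \frac{154}{5}\right) = -1387 - \frac{77}{30} = - \frac{41687}{30}$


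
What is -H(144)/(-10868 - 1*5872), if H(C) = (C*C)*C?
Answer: 27648/155 ≈ 178.37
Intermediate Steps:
H(C) = C**3 (H(C) = C**2*C = C**3)
-H(144)/(-10868 - 1*5872) = -144**3/(-10868 - 1*5872) = -2985984/(-10868 - 5872) = -2985984/(-16740) = -2985984*(-1)/16740 = -1*(-27648/155) = 27648/155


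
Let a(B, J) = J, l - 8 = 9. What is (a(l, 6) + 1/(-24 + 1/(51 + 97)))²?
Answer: 447660964/12609601 ≈ 35.502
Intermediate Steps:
l = 17 (l = 8 + 9 = 17)
(a(l, 6) + 1/(-24 + 1/(51 + 97)))² = (6 + 1/(-24 + 1/(51 + 97)))² = (6 + 1/(-24 + 1/148))² = (6 + 1/(-3551/148))² = (6 - 148/3551)² = (21158/3551)² = 447660964/12609601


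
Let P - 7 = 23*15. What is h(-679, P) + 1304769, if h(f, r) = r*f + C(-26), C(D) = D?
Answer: 1065735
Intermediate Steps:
P = 352 (P = 7 + 23*15 = 7 + 345 = 352)
h(f, r) = -26 + f*r (h(f, r) = r*f - 26 = f*r - 26 = -26 + f*r)
h(-679, P) + 1304769 = (-26 - 679*352) + 1304769 = (-26 - 239008) + 1304769 = -239034 + 1304769 = 1065735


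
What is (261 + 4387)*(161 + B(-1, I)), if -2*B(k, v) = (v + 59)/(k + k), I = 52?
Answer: 877310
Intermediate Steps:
B(k, v) = -(59 + v)/(4*k) (B(k, v) = -(v + 59)/(2*(k + k)) = -(59 + v)/(2*(2*k)) = -(59 + v)*1/(2*k)/2 = -(59 + v)/(4*k))
(261 + 4387)*(161 + B(-1, I)) = (261 + 4387)*(161 + (¼)*(-59 - 1*52)/(-1)) = 4648*(161 + (¼)*(-1)*(-59 - 52)) = 4648*(161 + (¼)*(-1)*(-111)) = 4648*(161 + 111/4) = 4648*(755/4) = 877310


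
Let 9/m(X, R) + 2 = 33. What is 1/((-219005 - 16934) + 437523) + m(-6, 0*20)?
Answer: 1814287/6249104 ≈ 0.29033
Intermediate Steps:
m(X, R) = 9/31 (m(X, R) = 9/(-2 + 33) = 9/31)
1/((-219005 - 16934) + 437523) + m(-6, 0*20) = 1/((-219005 - 16934) + 437523) + 9/31 = 1/(-235939 + 437523) + 9/31 = 1/201584 + 9/31 = 1814287/6249104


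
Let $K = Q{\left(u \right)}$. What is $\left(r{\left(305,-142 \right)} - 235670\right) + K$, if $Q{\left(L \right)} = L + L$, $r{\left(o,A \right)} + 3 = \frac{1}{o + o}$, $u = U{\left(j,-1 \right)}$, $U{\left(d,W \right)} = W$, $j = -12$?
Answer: $- \frac{143761749}{610} \approx -2.3568 \cdot 10^{5}$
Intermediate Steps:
$u = -1$
$r{\left(o,A \right)} = -3 + \frac{1}{2 o}$ ($r{\left(o,A \right)} = -3 + \frac{1}{o + o} = -3 + \frac{1}{2 o}$)
$Q{\left(L \right)} = 2 L$
$K = -2$ ($K = 2 \left(-1\right) = -2$)
$\left(r{\left(305,-142 \right)} - 235670\right) + K = \left(\left(-3 + \frac{1}{2 \cdot 305}\right) - 235670\right) - 2 = \left(\left(-3 + \frac{1}{2} \cdot \frac{1}{305}\right) - 235670\right) - 2 = \left(\left(-3 + \frac{1}{610}\right) - 235670\right) - 2 = \left(- \frac{1829}{610} - 235670\right) - 2 = - \frac{143760529}{610} - 2 = - \frac{143761749}{610}$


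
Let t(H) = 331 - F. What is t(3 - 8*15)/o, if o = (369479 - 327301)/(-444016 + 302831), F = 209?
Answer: -8612285/21089 ≈ -408.38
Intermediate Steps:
o = -42178/141185 (o = 42178/(-141185) = 42178*(-1/141185) = -42178/141185 ≈ -0.29874)
t(H) = 122 (t(H) = 331 - 1*209 = 331 - 209 = 122)
t(3 - 8*15)/o = 122/(-42178/141185) = 122*(-141185/42178) = -8612285/21089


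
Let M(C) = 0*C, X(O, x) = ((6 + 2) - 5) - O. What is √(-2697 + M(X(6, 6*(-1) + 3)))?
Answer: I*√2697 ≈ 51.933*I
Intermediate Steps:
X(O, x) = 3 - O (X(O, x) = (8 - 5) - O = 3 - O)
M(C) = 0
√(-2697 + M(X(6, 6*(-1) + 3))) = √(-2697 + 0) = √(-2697) = I*√2697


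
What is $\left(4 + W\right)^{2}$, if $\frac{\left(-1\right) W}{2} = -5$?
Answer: $196$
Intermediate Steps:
$W = 10$ ($W = \left(-2\right) \left(-5\right) = 10$)
$\left(4 + W\right)^{2} = \left(4 + 10\right)^{2} = 14^{2} = 196$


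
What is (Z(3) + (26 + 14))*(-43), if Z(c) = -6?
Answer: -1462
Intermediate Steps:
(Z(3) + (26 + 14))*(-43) = (-6 + (26 + 14))*(-43) = (-6 + 40)*(-43) = 34*(-43) = -1462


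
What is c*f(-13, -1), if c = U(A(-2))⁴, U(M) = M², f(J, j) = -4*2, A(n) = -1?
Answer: -8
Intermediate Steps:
f(J, j) = -8
c = 1 (c = ((-1)²)⁴ = 1⁴ = 1)
c*f(-13, -1) = 1*(-8) = -8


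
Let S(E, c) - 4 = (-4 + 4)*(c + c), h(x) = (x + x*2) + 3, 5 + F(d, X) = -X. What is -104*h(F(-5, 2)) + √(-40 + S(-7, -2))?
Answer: 1872 + 6*I ≈ 1872.0 + 6.0*I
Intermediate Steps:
F(d, X) = -5 - X
h(x) = 3 + 3*x (h(x) = (x + 2*x) + 3 = 3*x + 3 = 3 + 3*x)
S(E, c) = 4 (S(E, c) = 4 + (-4 + 4)*(c + c) = 4 + 0*(2*c) = 4 + 0 = 4)
-104*h(F(-5, 2)) + √(-40 + S(-7, -2)) = -104*(3 + 3*(-5 - 1*2)) + √(-40 + 4) = -104*(3 + 3*(-5 - 2)) + √(-36) = -104*(3 + 3*(-7)) + 6*I = -104*(3 - 21) + 6*I = -104*(-18) + 6*I = 1872 + 6*I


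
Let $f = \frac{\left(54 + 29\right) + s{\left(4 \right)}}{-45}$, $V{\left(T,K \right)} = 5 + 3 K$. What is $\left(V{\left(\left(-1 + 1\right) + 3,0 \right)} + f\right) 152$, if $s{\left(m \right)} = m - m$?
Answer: $\frac{21584}{45} \approx 479.64$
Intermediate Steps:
$s{\left(m \right)} = 0$
$f = - \frac{83}{45}$ ($f = \frac{\left(54 + 29\right) + 0}{-45} = \left(83 + 0\right) \left(- \frac{1}{45}\right) = 83 \left(- \frac{1}{45}\right) = - \frac{83}{45} \approx -1.8444$)
$\left(V{\left(\left(-1 + 1\right) + 3,0 \right)} + f\right) 152 = \left(\left(5 + 3 \cdot 0\right) - \frac{83}{45}\right) 152 = \left(\left(5 + 0\right) - \frac{83}{45}\right) 152 = \left(5 - \frac{83}{45}\right) 152 = \frac{142}{45} \cdot 152 = \frac{21584}{45}$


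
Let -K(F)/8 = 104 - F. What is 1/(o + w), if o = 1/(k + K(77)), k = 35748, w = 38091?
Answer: 35532/1353449413 ≈ 2.6253e-5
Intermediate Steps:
K(F) = -832 + 8*F (K(F) = -8*(104 - F) = -832 + 8*F)
o = 1/35532 (o = 1/(35748 + (-832 + 8*77)) = 1/(35748 + (-832 + 616)) = 1/(35748 - 216) = 1/35532 ≈ 2.8144e-5)
1/(o + w) = 1/(1/35532 + 38091) = 1/(1353449413/35532) = 35532/1353449413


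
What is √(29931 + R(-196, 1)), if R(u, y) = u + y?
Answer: 6*√826 ≈ 172.44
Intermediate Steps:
√(29931 + R(-196, 1)) = √(29931 + (-196 + 1)) = √(29931 - 195) = √29736 = 6*√826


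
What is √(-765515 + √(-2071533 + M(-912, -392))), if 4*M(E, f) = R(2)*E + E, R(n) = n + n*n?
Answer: √(-765515 + I*√2073129) ≈ 0.823 + 874.94*I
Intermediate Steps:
R(n) = n + n²
M(E, f) = 7*E/4 (M(E, f) = ((2*(1 + 2))*E + E)/4 = ((2*3)*E + E)/4 = (6*E + E)/4 = (7*E)/4 = 7*E/4)
√(-765515 + √(-2071533 + M(-912, -392))) = √(-765515 + √(-2071533 + (7/4)*(-912))) = √(-765515 + √(-2071533 - 1596)) = √(-765515 + √(-2073129)) = √(-765515 + I*√2073129)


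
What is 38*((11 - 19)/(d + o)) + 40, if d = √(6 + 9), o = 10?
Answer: 72/17 + 304*√15/85 ≈ 18.087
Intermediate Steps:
d = √15 ≈ 3.8730
38*((11 - 19)/(d + o)) + 40 = 38*((11 - 19)/(√15 + 10)) + 40 = 38*(-8/(10 + √15)) + 40 = -304/(10 + √15) + 40 = 40 - 304/(10 + √15)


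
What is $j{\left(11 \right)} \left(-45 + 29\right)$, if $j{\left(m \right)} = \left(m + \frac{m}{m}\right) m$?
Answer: $-2112$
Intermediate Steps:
$j{\left(m \right)} = m \left(1 + m\right)$ ($j{\left(m \right)} = \left(m + 1\right) m = \left(1 + m\right) m = m \left(1 + m\right)$)
$j{\left(11 \right)} \left(-45 + 29\right) = 11 \left(1 + 11\right) \left(-45 + 29\right) = 11 \cdot 12 \left(-16\right) = 132 \left(-16\right) = -2112$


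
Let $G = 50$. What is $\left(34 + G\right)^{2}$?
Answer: $7056$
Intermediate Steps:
$\left(34 + G\right)^{2} = \left(34 + 50\right)^{2} = 84^{2} = 7056$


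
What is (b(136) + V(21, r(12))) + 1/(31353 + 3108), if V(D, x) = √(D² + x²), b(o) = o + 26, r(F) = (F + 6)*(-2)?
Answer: 5582683/34461 + 3*√193 ≈ 203.68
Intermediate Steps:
r(F) = -12 - 2*F (r(F) = (6 + F)*(-2) = -12 - 2*F)
b(o) = 26 + o
(b(136) + V(21, r(12))) + 1/(31353 + 3108) = ((26 + 136) + √(21² + (-12 - 2*12)²)) + 1/(31353 + 3108) = (162 + √(441 + (-12 - 24)²)) + 1/34461 = (162 + √(441 + (-36)²)) + 1/34461 = (162 + √(441 + 1296)) + 1/34461 = (162 + √1737) + 1/34461 = (162 + 3*√193) + 1/34461 = 5582683/34461 + 3*√193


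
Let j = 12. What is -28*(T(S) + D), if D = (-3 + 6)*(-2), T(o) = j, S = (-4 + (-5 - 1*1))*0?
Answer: -168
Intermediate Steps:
S = 0 (S = (-4 + (-5 - 1))*0 = (-4 - 6)*0 = -10*0 = 0)
T(o) = 12
D = -6 (D = 3*(-2) = -6)
-28*(T(S) + D) = -28*(12 - 6) = -28*6 = -168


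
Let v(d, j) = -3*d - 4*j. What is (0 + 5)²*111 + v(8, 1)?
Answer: 2747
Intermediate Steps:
v(d, j) = -4*j - 3*d
(0 + 5)²*111 + v(8, 1) = (0 + 5)²*111 + (-4*1 - 3*8) = 5²*111 + (-4 - 24) = 25*111 - 28 = 2775 - 28 = 2747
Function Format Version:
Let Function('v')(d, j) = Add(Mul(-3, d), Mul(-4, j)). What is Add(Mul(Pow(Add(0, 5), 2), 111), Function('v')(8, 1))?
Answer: 2747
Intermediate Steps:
Function('v')(d, j) = Add(Mul(-4, j), Mul(-3, d))
Add(Mul(Pow(Add(0, 5), 2), 111), Function('v')(8, 1)) = Add(Mul(Pow(Add(0, 5), 2), 111), Add(Mul(-4, 1), Mul(-3, 8))) = Add(Mul(Pow(5, 2), 111), Add(-4, -24)) = Add(Mul(25, 111), -28) = Add(2775, -28) = 2747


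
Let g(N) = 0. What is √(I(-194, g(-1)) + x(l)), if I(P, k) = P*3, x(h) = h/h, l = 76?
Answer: I*√581 ≈ 24.104*I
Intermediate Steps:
x(h) = 1
I(P, k) = 3*P
√(I(-194, g(-1)) + x(l)) = √(3*(-194) + 1) = √(-582 + 1) = √(-581) = I*√581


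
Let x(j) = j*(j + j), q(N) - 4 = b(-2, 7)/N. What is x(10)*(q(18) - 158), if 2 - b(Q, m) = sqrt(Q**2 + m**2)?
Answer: -277000/9 - 100*sqrt(53)/9 ≈ -30859.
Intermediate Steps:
b(Q, m) = 2 - sqrt(Q**2 + m**2)
q(N) = 4 + (2 - sqrt(53))/N (q(N) = 4 + (2 - sqrt((-2)**2 + 7**2))/N = 4 + (2 - sqrt(4 + 49))/N = 4 + (2 - sqrt(53))/N)
x(j) = 2*j**2 (x(j) = j*(2*j) = 2*j**2)
x(10)*(q(18) - 158) = (2*10**2)*((2 - sqrt(53) + 4*18)/18 - 158) = (2*100)*((2 - sqrt(53) + 72)/18 - 158) = 200*((74 - sqrt(53))/18 - 158) = 200*((37/9 - sqrt(53)/18) - 158) = 200*(-1385/9 - sqrt(53)/18) = -277000/9 - 100*sqrt(53)/9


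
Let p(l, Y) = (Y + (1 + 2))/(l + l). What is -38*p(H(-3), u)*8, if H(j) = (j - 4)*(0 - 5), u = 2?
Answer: -152/7 ≈ -21.714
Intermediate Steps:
H(j) = 20 - 5*j (H(j) = (-4 + j)*(-5) = 20 - 5*j)
p(l, Y) = (3 + Y)/(2*l) (p(l, Y) = (Y + 3)/((2*l)) = (3 + Y)*(1/(2*l)) = (3 + Y)/(2*l))
-38*p(H(-3), u)*8 = -19*(3 + 2)/(20 - 5*(-3))*8 = -19*5/(20 + 15)*8 = -19*5/35*8 = -38*1/14*8 = -19/7*8 = -152/7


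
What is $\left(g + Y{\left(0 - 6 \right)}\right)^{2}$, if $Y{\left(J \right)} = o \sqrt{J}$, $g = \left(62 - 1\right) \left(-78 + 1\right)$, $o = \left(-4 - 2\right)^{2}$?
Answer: $22054033 - 338184 i \sqrt{6} \approx 2.2054 \cdot 10^{7} - 8.2838 \cdot 10^{5} i$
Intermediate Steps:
$o = 36$ ($o = \left(-6\right)^{2} = 36$)
$g = -4697$ ($g = 61 \left(-77\right) = -4697$)
$Y{\left(J \right)} = 36 \sqrt{J}$
$\left(g + Y{\left(0 - 6 \right)}\right)^{2} = \left(-4697 + 36 \sqrt{0 - 6}\right)^{2} = \left(-4697 + 36 \sqrt{-6}\right)^{2} = \left(-4697 + 36 i \sqrt{6}\right)^{2}$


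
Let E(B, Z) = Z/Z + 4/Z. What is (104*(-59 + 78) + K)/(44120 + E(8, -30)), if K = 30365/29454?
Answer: 291157345/6497680034 ≈ 0.044809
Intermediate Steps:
K = 30365/29454 (K = 30365*(1/29454) = 30365/29454 ≈ 1.0309)
E(B, Z) = 1 + 4/Z
(104*(-59 + 78) + K)/(44120 + E(8, -30)) = (104*(-59 + 78) + 30365/29454)/(44120 + (4 - 30)/(-30)) = (104*19 + 30365/29454)/(44120 - 1/30*(-26)) = (1976 + 30365/29454)/(44120 + 13/15) = 58231469/(29454*(661813/15)) = (58231469/29454)*(15/661813) = 291157345/6497680034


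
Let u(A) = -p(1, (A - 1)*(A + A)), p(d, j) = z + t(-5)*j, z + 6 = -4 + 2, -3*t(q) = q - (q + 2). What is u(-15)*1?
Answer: -312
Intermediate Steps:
t(q) = 2/3 (t(q) = -(q - (q + 2))/3 = -(q - (2 + q))/3 = -(q + (-2 - q))/3 = -1/3*(-2) = 2/3)
z = -8 (z = -6 + (-4 + 2) = -6 - 2 = -8)
p(d, j) = -8 + 2*j/3
u(A) = 8 - 4*A*(-1 + A)/3 (u(A) = -(-8 + 2*((A - 1)*(A + A))/3) = -(-8 + 2*((-1 + A)*(2*A))/3) = -(-8 + 2*(2*A*(-1 + A))/3) = -(-8 + 4*A*(-1 + A)/3) = 8 - 4*A*(-1 + A)/3)
u(-15)*1 = (8 - 4/3*(-15)*(-1 - 15))*1 = (8 - 4/3*(-15)*(-16))*1 = (8 - 320)*1 = -312*1 = -312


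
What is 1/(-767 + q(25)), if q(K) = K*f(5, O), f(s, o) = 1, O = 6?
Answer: -1/742 ≈ -0.0013477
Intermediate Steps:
q(K) = K (q(K) = K*1 = K)
1/(-767 + q(25)) = 1/(-767 + 25) = 1/(-742) = -1/742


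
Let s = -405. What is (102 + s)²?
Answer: 91809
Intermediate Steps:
(102 + s)² = (102 - 405)² = (-303)² = 91809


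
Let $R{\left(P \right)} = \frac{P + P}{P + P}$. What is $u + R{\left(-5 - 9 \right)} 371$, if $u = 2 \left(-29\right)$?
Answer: $313$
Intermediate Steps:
$R{\left(P \right)} = 1$ ($R{\left(P \right)} = \frac{2 P}{2 P} = 2 P \frac{1}{2 P} = 1$)
$u = -58$
$u + R{\left(-5 - 9 \right)} 371 = -58 + 1 \cdot 371 = -58 + 371 = 313$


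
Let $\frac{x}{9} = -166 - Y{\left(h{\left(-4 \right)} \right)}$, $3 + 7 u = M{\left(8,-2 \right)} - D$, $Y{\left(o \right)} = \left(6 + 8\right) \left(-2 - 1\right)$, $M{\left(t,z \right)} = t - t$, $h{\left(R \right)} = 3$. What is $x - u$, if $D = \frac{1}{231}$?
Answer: $- \frac{1803878}{1617} \approx -1115.6$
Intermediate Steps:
$M{\left(t,z \right)} = 0$
$D = \frac{1}{231} \approx 0.004329$
$Y{\left(o \right)} = -42$ ($Y{\left(o \right)} = 14 \left(-3\right) = -42$)
$u = - \frac{694}{1617}$ ($u = - \frac{3}{7} + \frac{0 - \frac{1}{231}}{7} = - \frac{3}{7} + \frac{1}{7} \left(- \frac{1}{231}\right) = - \frac{3}{7} - \frac{1}{1617} = - \frac{694}{1617} \approx -0.42919$)
$x = -1116$ ($x = 9 \left(-166 - -42\right) = 9 \left(-166 + 42\right) = 9 \left(-124\right) = -1116$)
$x - u = -1116 - - \frac{694}{1617} = -1116 + \frac{694}{1617} = - \frac{1803878}{1617}$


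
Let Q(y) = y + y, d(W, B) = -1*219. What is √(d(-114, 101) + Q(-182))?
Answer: I*√583 ≈ 24.145*I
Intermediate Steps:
d(W, B) = -219
Q(y) = 2*y
√(d(-114, 101) + Q(-182)) = √(-219 + 2*(-182)) = √(-219 - 364) = √(-583) = I*√583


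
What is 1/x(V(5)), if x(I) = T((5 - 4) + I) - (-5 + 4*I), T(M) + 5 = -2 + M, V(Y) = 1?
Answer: -¼ ≈ -0.25000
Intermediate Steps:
T(M) = -7 + M (T(M) = -5 + (-2 + M) = -7 + M)
x(I) = -1 - 3*I (x(I) = (-7 + ((5 - 4) + I)) - (-5 + 4*I) = (-7 + (1 + I)) + (5 - 4*I) = (-6 + I) + (5 - 4*I) = -1 - 3*I)
1/x(V(5)) = 1/(-1 - 3*1) = 1/(-1 - 3) = 1/(-4) = -¼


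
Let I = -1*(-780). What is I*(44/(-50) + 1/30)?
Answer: -3302/5 ≈ -660.40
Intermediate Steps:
I = 780
I*(44/(-50) + 1/30) = 780*(44/(-50) + 1/30) = 780*(44*(-1/50) + 1*(1/30)) = 780*(-22/25 + 1/30) = 780*(-127/150) = -3302/5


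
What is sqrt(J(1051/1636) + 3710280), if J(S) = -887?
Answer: sqrt(3709393) ≈ 1926.0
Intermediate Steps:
sqrt(J(1051/1636) + 3710280) = sqrt(-887 + 3710280) = sqrt(3709393)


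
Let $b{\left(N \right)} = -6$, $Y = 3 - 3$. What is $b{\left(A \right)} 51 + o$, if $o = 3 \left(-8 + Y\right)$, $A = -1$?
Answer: $-330$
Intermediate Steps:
$Y = 0$
$o = -24$ ($o = 3 \left(-8 + 0\right) = 3 \left(-8\right) = -24$)
$b{\left(A \right)} 51 + o = \left(-6\right) 51 - 24 = -306 - 24 = -330$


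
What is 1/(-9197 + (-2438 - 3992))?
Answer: -1/15627 ≈ -6.3992e-5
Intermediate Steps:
1/(-9197 + (-2438 - 3992)) = 1/(-9197 - 6430) = 1/(-15627) = -1/15627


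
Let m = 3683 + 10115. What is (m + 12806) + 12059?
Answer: 38663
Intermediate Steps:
m = 13798
(m + 12806) + 12059 = (13798 + 12806) + 12059 = 26604 + 12059 = 38663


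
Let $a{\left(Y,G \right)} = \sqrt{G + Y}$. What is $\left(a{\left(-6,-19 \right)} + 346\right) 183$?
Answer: $63318 + 915 i \approx 63318.0 + 915.0 i$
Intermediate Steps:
$\left(a{\left(-6,-19 \right)} + 346\right) 183 = \left(\sqrt{-19 - 6} + 346\right) 183 = \left(\sqrt{-25} + 346\right) 183 = \left(5 i + 346\right) 183 = \left(346 + 5 i\right) 183 = 63318 + 915 i$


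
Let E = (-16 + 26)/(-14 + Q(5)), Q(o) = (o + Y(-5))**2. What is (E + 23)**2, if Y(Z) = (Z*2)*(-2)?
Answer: 197767969/373321 ≈ 529.75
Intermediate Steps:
Y(Z) = -4*Z (Y(Z) = (2*Z)*(-2) = -4*Z)
Q(o) = (20 + o)**2 (Q(o) = (o - 4*(-5))**2 = (o + 20)**2 = (20 + o)**2)
E = 10/611 (E = (-16 + 26)/(-14 + (20 + 5)**2) = 10/(-14 + 25**2) = 10/(-14 + 625) = 10/611 ≈ 0.016367)
(E + 23)**2 = (10/611 + 23)**2 = (14063/611)**2 = 197767969/373321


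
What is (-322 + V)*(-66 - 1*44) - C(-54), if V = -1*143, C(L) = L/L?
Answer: 51149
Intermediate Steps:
C(L) = 1
V = -143
(-322 + V)*(-66 - 1*44) - C(-54) = (-322 - 143)*(-66 - 1*44) - 1*1 = -465*(-66 - 44) - 1 = -465*(-110) - 1 = 51150 - 1 = 51149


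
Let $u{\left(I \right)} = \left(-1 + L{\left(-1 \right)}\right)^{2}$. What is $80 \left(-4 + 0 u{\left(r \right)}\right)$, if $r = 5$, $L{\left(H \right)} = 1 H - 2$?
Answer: $-320$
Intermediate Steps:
$L{\left(H \right)} = -2 + H$ ($L{\left(H \right)} = H - 2 = -2 + H$)
$u{\left(I \right)} = 16$ ($u{\left(I \right)} = \left(-1 - 3\right)^{2} = \left(-4\right)^{2} = 16$)
$80 \left(-4 + 0 u{\left(r \right)}\right) = 80 \left(-4 + 0 \cdot 16\right) = 80 \left(-4 + 0\right) = 80 \left(-4\right) = -320$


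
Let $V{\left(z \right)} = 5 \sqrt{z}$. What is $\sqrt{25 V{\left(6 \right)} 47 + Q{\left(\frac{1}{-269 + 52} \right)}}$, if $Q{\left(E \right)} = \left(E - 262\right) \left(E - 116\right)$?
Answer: $\frac{\sqrt{1431210915 + 276647875 \sqrt{6}}}{217} \approx 211.62$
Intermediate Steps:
$Q{\left(E \right)} = \left(-262 + E\right) \left(-116 + E\right)$
$\sqrt{25 V{\left(6 \right)} 47 + Q{\left(\frac{1}{-269 + 52} \right)}} = \sqrt{25 \cdot 5 \sqrt{6} \cdot 47 + \left(30392 + \left(\frac{1}{-269 + 52}\right)^{2} - \frac{378}{-269 + 52}\right)} = \sqrt{125 \sqrt{6} \cdot 47 + \left(30392 + \left(\frac{1}{-217}\right)^{2} - \frac{378}{-217}\right)} = \sqrt{5875 \sqrt{6} + \left(30392 + \left(- \frac{1}{217}\right)^{2} - - \frac{54}{31}\right)} = \sqrt{5875 \sqrt{6} + \left(30392 + \frac{1}{47089} + \frac{54}{31}\right)} = \sqrt{5875 \sqrt{6} + \frac{1431210915}{47089}} = \sqrt{\frac{1431210915}{47089} + 5875 \sqrt{6}}$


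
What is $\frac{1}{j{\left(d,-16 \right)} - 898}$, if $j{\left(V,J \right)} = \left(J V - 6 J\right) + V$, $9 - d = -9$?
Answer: $- \frac{1}{1072} \approx -0.00093284$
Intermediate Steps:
$d = 18$ ($d = 9 - -9 = 9 + 9 = 18$)
$j{\left(V,J \right)} = V - 6 J + J V$ ($j{\left(V,J \right)} = \left(- 6 J + J V\right) + V = V - 6 J + J V$)
$\frac{1}{j{\left(d,-16 \right)} - 898} = \frac{1}{\left(18 - -96 - 288\right) - 898} = \frac{1}{\left(18 + 96 - 288\right) - 898} = \frac{1}{-174 - 898} = \frac{1}{-1072} = - \frac{1}{1072}$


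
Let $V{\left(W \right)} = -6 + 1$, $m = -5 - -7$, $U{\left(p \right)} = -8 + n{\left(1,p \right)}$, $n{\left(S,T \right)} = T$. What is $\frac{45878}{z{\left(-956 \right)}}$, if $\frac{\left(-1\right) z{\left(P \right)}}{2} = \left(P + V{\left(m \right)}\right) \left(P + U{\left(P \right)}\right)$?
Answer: $- \frac{22939}{1845120} \approx -0.012432$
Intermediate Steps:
$U{\left(p \right)} = -8 + p$
$m = 2$ ($m = -5 + 7 = 2$)
$V{\left(W \right)} = -5$
$z{\left(P \right)} = - 2 \left(-8 + 2 P\right) \left(-5 + P\right)$ ($z{\left(P \right)} = - 2 \left(P - 5\right) \left(P + \left(-8 + P\right)\right) = - 2 \left(-5 + P\right) \left(-8 + 2 P\right) = - 2 \left(-8 + 2 P\right) \left(-5 + P\right)$)
$\frac{45878}{z{\left(-956 \right)}} = \frac{45878}{-80 - 4 \left(-956\right)^{2} + 36 \left(-956\right)} = \frac{45878}{-80 - 3655744 - 34416} = \frac{45878}{-3690240} = 45878 \left(- \frac{1}{3690240}\right) = - \frac{22939}{1845120}$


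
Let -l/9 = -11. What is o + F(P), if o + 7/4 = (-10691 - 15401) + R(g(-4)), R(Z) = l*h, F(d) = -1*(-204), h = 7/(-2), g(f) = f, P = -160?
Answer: -104945/4 ≈ -26236.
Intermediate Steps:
l = 99 (l = -9*(-11) = 99)
h = -7/2 (h = 7*(-1/2) = -7/2 ≈ -3.5000)
F(d) = 204
R(Z) = -693/2 (R(Z) = 99*(-7/2) = -693/2)
o = -105761/4 (o = -7/4 + ((-10691 - 15401) - 693/2) = -7/4 + (-26092 - 693/2) = -7/4 - 52877/2 = -105761/4 ≈ -26440.)
o + F(P) = -105761/4 + 204 = -104945/4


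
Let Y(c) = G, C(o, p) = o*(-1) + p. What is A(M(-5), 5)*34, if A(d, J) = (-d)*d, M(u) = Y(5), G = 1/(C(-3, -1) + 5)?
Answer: -34/49 ≈ -0.69388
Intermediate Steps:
C(o, p) = p - o (C(o, p) = -o + p = p - o)
G = ⅐ (G = 1/((-1 - 1*(-3)) + 5) = 1/((-1 + 3) + 5) = 1/(2 + 5) = 1/7 = ⅐ ≈ 0.14286)
Y(c) = ⅐
M(u) = ⅐
A(d, J) = -d²
A(M(-5), 5)*34 = -(⅐)²*34 = -1*1/49*34 = -1/49*34 = -34/49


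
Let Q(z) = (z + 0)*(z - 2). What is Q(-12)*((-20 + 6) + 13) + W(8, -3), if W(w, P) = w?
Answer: -160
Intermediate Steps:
Q(z) = z*(-2 + z)
Q(-12)*((-20 + 6) + 13) + W(8, -3) = (-12*(-2 - 12))*((-20 + 6) + 13) + 8 = (-12*(-14))*(-14 + 13) + 8 = 168*(-1) + 8 = -168 + 8 = -160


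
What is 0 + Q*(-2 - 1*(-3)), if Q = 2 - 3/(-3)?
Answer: 3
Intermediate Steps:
Q = 3 (Q = 2 - 3*(-1/3) = 2 + 1 = 3)
0 + Q*(-2 - 1*(-3)) = 0 + 3*(-2 - 1*(-3)) = 0 + 3*(-2 + 3) = 0 + 3*1 = 0 + 3 = 3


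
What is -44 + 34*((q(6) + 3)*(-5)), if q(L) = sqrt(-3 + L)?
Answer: -554 - 170*sqrt(3) ≈ -848.45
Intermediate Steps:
-44 + 34*((q(6) + 3)*(-5)) = -44 + 34*((sqrt(-3 + 6) + 3)*(-5)) = -44 + 34*((sqrt(3) + 3)*(-5)) = -44 + 34*((3 + sqrt(3))*(-5)) = -44 + 34*(-15 - 5*sqrt(3)) = -44 + (-510 - 170*sqrt(3)) = -554 - 170*sqrt(3)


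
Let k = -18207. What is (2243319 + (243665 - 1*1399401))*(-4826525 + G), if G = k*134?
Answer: -7902664112329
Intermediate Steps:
G = -2439738 (G = -18207*134 = -2439738)
(2243319 + (243665 - 1*1399401))*(-4826525 + G) = (2243319 + (243665 - 1*1399401))*(-4826525 - 2439738) = (2243319 + (243665 - 1399401))*(-7266263) = (2243319 - 1155736)*(-7266263) = 1087583*(-7266263) = -7902664112329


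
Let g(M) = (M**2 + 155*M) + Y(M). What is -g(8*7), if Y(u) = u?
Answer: -11872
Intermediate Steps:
g(M) = M**2 + 156*M (g(M) = (M**2 + 155*M) + M = M**2 + 156*M)
-g(8*7) = -8*7*(156 + 8*7) = -56*(156 + 56) = -56*212 = -1*11872 = -11872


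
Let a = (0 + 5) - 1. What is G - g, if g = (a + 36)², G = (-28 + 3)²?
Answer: -975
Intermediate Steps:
a = 4 (a = 5 - 1 = 4)
G = 625 (G = (-25)² = 625)
g = 1600 (g = (4 + 36)² = 40² = 1600)
G - g = 625 - 1*1600 = 625 - 1600 = -975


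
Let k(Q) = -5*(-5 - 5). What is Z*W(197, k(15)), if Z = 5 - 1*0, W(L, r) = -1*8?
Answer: -40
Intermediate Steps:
k(Q) = 50 (k(Q) = -5*(-10) = 50)
W(L, r) = -8
Z = 5 (Z = 5 + 0 = 5)
Z*W(197, k(15)) = 5*(-8) = -40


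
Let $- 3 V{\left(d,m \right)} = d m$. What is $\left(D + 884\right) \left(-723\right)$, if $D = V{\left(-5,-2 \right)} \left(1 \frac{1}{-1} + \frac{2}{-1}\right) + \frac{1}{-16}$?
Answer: $- \frac{10341069}{16} \approx -6.4632 \cdot 10^{5}$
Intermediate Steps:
$V{\left(d,m \right)} = - \frac{d m}{3}$
$D = \frac{159}{16}$ ($D = \left(- \frac{1}{3}\right) \left(-5\right) \left(-2\right) \left(1 \frac{1}{-1} + \frac{2}{-1}\right) + \frac{1}{-16} = - \frac{10 \left(1 \left(-1\right) + 2 \left(-1\right)\right)}{3} - \frac{1}{16} = - \frac{10 \left(-1 - 2\right)}{3} - \frac{1}{16} = \left(- \frac{10}{3}\right) \left(-3\right) - \frac{1}{16} = 10 - \frac{1}{16} = \frac{159}{16} \approx 9.9375$)
$\left(D + 884\right) \left(-723\right) = \left(\frac{159}{16} + 884\right) \left(-723\right) = \frac{14303}{16} \left(-723\right) = - \frac{10341069}{16}$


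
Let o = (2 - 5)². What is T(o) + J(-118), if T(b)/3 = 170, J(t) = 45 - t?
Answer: 673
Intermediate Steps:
o = 9 (o = (-3)² = 9)
T(b) = 510 (T(b) = 3*170 = 510)
T(o) + J(-118) = 510 + (45 - 1*(-118)) = 510 + (45 + 118) = 510 + 163 = 673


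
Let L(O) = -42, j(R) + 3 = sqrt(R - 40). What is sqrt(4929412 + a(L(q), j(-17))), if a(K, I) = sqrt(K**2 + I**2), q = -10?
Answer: sqrt(4929412 + sqrt(6)*sqrt(286 - I*sqrt(57))) ≈ 2220.2 - 0.e-4*I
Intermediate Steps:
j(R) = -3 + sqrt(-40 + R) (j(R) = -3 + sqrt(R - 40) = -3 + sqrt(-40 + R))
a(K, I) = sqrt(I**2 + K**2)
sqrt(4929412 + a(L(q), j(-17))) = sqrt(4929412 + sqrt((-3 + sqrt(-40 - 17))**2 + (-42)**2)) = sqrt(4929412 + sqrt((-3 + sqrt(-57))**2 + 1764)) = sqrt(4929412 + sqrt((-3 + I*sqrt(57))**2 + 1764)) = sqrt(4929412 + sqrt(1764 + (-3 + I*sqrt(57))**2))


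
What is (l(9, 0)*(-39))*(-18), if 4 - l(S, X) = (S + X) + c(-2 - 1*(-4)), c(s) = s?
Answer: -4914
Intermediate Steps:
l(S, X) = 2 - S - X (l(S, X) = 4 - ((S + X) + (-2 - 1*(-4))) = 4 - ((S + X) + (-2 + 4)) = 4 - ((S + X) + 2) = 4 - (2 + S + X) = 4 + (-2 - S - X) = 2 - S - X)
(l(9, 0)*(-39))*(-18) = ((2 - 1*9 - 1*0)*(-39))*(-18) = ((2 - 9 + 0)*(-39))*(-18) = -7*(-39)*(-18) = 273*(-18) = -4914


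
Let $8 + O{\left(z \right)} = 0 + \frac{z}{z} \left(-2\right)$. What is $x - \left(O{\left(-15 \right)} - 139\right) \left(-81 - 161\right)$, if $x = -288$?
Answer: $-36346$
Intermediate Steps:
$O{\left(z \right)} = -10$ ($O{\left(z \right)} = -8 + \left(0 + \frac{z}{z} \left(-2\right)\right) = -8 + \left(0 + 1 \left(-2\right)\right) = -8 + \left(0 - 2\right) = -8 - 2 = -10$)
$x - \left(O{\left(-15 \right)} - 139\right) \left(-81 - 161\right) = -288 - \left(-10 - 139\right) \left(-81 - 161\right) = -288 - \left(-149\right) \left(-242\right) = -288 - 36058 = -36346$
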